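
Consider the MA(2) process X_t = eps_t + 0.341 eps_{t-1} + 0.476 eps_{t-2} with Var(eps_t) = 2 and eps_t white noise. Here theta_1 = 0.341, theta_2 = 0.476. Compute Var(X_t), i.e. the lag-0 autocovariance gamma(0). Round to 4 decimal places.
\gamma(0) = 2.6857

For an MA(q) process X_t = eps_t + sum_i theta_i eps_{t-i} with
Var(eps_t) = sigma^2, the variance is
  gamma(0) = sigma^2 * (1 + sum_i theta_i^2).
  sum_i theta_i^2 = (0.341)^2 + (0.476)^2 = 0.116281 + 0.226576 = 0.342857.
  gamma(0) = 2 * (1 + 0.342857) = 2 * 1.342857 = 2.685714, which rounds to 2.6857.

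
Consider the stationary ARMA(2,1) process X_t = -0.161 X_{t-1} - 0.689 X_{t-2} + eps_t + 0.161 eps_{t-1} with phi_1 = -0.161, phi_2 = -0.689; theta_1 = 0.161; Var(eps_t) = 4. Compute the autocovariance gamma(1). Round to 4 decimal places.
\gamma(1) = -0.3478

Multiply the model equation by X_{t-k} and take expectations. With theta_0 = psi_0 = 1 and psi_j the MA(infinity) weights, this gives
  gamma(k) - sum_i phi_i gamma(k-i) = c_k,
  c_k = sigma^2 * sum_{j=k..q} theta_j psi_{j-k}   (c_k = 0 for k > q),
using gamma(-m) = gamma(m).
psi-weights needed (psi_j = theta_j + sum_i phi_i psi_{j-i}):
  psi_1 = theta_1 + phi_1 = 0.161 + (-0.161) = 0
Right-hand sides:
  c_0 = sigma^2 (1 + theta_1 psi_1) = 4 * (1 + (0.161)(0)) = 4 * 1 = 4
  c_1 = sigma^2 theta_1 = 4 * (0.161) = 0.644
  c_2 = 0
Equations for k = 0, 1, 2 (AR order 2, c_2 = 0):
  (E0) gamma(0) = phi_1 gamma(1) + phi_2 gamma(2) + c_0
  (E1) gamma(1) = phi_1 gamma(0) + phi_2 gamma(1) + c_1
  (E2) gamma(2) = phi_1 gamma(1) + phi_2 gamma(0)
From (E1): gamma(1) = A gamma(0) + B with
  A = phi_1 / (1 - phi_2) = -0.161 / 1.689 = -0.095323,   B = c_1 / (1 - phi_2) = 0.644 / 1.689 = 0.381291.
Insert (E2) into (E0): gamma(0) (1 - phi_2^2) = phi_1 (1 + phi_2) gamma(1) + c_0.
  phi_1 (1 + phi_2) = (-0.161)(0.311) = -0.050071,   1 - phi_2^2 = 0.525279.
Replace gamma(1) by A gamma(0) + B and collect gamma(0):
  gamma(0) [0.525279 - (-0.050071)(-0.095323)] = (-0.050071)(0.381291) + 4
  gamma(0) * 0.520506 = 3.980908
  gamma(0) = 3.980908 / 0.520506 = 7.648149.
  gamma(1) = A gamma(0) + B = (-0.095323)(7.648149) + (0.381291) = -0.347751.
Therefore gamma(1) = -0.3478 (to 4 decimal places).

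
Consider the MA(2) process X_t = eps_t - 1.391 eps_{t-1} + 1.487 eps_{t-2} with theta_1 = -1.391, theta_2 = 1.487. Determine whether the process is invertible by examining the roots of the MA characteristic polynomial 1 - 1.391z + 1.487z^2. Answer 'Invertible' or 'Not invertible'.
\text{Not invertible}

The MA(q) characteristic polynomial is P(z) = 1 - 1.391z + 1.487z^2.
Invertibility requires all roots to lie outside the unit circle, i.e. |z| > 1 for every root.
Set 1 + (-1.391) z + (1.487) z^2 = 0, i.e. a z^2 + b z + c = 0 with a = 1.487, b = -1.391, c = 1.
Discriminant D = b^2 - 4ac = (-1.391)^2 - 4*(1.487)*1 = 1.934881 - (5.948) = -4.013119.
D < 0, so the roots are the complex-conjugate pair z = (-b +/- i sqrt(-D)) / (2a) = 0.4677 +/- 0.6736i.
For a conjugate pair |z|^2 = z * conj(z) = (product of roots) = c/a = 1/(1.487) = 0.672495, so |z| = sqrt(0.672495) = 0.8201 for both roots.
Moduli of all roots: 0.8201, 0.8201.
All moduli strictly greater than 1? No.
Verdict: Not invertible.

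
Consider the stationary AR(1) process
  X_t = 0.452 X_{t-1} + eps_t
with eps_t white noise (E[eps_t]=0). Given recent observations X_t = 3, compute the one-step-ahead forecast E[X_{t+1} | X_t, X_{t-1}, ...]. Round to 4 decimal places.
E[X_{t+1} \mid \mathcal F_t] = 1.3560

For an AR(p) model X_t = c + sum_i phi_i X_{t-i} + eps_t, the
one-step-ahead conditional mean is
  E[X_{t+1} | X_t, ...] = c + sum_i phi_i X_{t+1-i}.
Substitute known values:
  E[X_{t+1} | ...] = (0.452) * (3)
                   = 1.3560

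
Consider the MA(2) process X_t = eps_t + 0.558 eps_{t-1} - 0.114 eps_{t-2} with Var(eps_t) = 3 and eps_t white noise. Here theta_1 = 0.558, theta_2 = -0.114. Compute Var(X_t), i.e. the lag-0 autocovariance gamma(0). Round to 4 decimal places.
\gamma(0) = 3.9731

For an MA(q) process X_t = eps_t + sum_i theta_i eps_{t-i} with
Var(eps_t) = sigma^2, the variance is
  gamma(0) = sigma^2 * (1 + sum_i theta_i^2).
  sum_i theta_i^2 = (0.558)^2 + (-0.114)^2 = 0.311364 + 0.012996 = 0.32436.
  gamma(0) = 3 * (1 + 0.32436) = 3 * 1.32436 = 3.97308, which rounds to 3.9731.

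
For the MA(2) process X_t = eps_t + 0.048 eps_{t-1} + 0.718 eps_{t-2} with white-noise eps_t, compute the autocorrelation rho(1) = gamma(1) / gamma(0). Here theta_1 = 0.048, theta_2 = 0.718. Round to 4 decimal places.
\rho(1) = 0.0543

For an MA(q) process with theta_0 = 1, the autocovariance is
  gamma(k) = sigma^2 * sum_{i=0..q-k} theta_i * theta_{i+k},
and rho(k) = gamma(k) / gamma(0). Sigma^2 cancels.
  numerator   = (1)*(0.048) + (0.048)*(0.718) = 0.082464.
  denominator = (1)^2 + (0.048)^2 + (0.718)^2 = 1.517828.
  rho(1) = 0.082464 / 1.517828 = 0.0543.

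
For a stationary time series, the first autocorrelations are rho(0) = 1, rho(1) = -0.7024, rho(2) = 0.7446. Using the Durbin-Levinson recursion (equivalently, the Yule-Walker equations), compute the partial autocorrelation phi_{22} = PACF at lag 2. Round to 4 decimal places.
\phi_{22} = 0.4959

The PACF at lag k is phi_{kk}, the last component of the solution
to the Yule-Walker system G_k phi = r_k where
  (G_k)_{ij} = rho(|i - j|), (r_k)_i = rho(i), i,j = 1..k.
Equivalently, Durbin-Levinson gives phi_{kk} iteratively:
  phi_{11} = rho(1)
  phi_{kk} = [rho(k) - sum_{j=1..k-1} phi_{k-1,j} rho(k-j)]
            / [1 - sum_{j=1..k-1} phi_{k-1,j} rho(j)],
  phi_{k,j} = phi_{k-1,j} - phi_{kk} phi_{k-1,k-j},  j = 1..k-1.
Step k = 1:
  phi_11 = rho(1) = -0.7024.
Step k = 2:
  phi_22 = [rho(2) - phi_11 rho(1)] / [1 - phi_11 rho(1)] = [0.7446 - (-0.7024)(-0.7024)] / [1 - (-0.7024)(-0.7024)]
         = 0.25123424 / 0.50663424 = 0.4959.
Therefore phi_{22} = 0.4959.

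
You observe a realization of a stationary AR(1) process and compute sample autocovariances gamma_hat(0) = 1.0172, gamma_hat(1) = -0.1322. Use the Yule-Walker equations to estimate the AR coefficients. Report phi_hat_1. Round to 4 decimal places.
\hat\phi_{1} = -0.1300

The Yule-Walker equations for an AR(p) process read, in matrix form,
  Gamma_p phi = r_p,   with   (Gamma_p)_{ij} = gamma(|i - j|),
                       (r_p)_i = gamma(i),   i,j = 1..p.
Substitute the sample gammas (Toeplitz matrix and right-hand side of size 1):
  Gamma_p = [[1.0172]]
  r_p     = [-0.1322]
With p = 1 this is the single equation gamma(0) phi_1 = gamma(1):
  phi_hat_1 = gamma(1) / gamma(0) = -0.1322 / 1.0172 = -0.1300.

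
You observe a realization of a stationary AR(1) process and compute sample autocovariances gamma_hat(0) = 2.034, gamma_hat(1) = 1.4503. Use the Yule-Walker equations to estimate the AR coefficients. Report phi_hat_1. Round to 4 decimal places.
\hat\phi_{1} = 0.7130

The Yule-Walker equations for an AR(p) process read, in matrix form,
  Gamma_p phi = r_p,   with   (Gamma_p)_{ij} = gamma(|i - j|),
                       (r_p)_i = gamma(i),   i,j = 1..p.
Substitute the sample gammas (Toeplitz matrix and right-hand side of size 1):
  Gamma_p = [[2.034]]
  r_p     = [1.4503]
With p = 1 this is the single equation gamma(0) phi_1 = gamma(1):
  phi_hat_1 = gamma(1) / gamma(0) = 1.4503 / 2.034 = 0.7130.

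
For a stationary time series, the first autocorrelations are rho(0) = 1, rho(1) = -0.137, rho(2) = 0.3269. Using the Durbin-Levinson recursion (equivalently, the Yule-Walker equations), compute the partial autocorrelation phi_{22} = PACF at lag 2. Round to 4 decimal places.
\phi_{22} = 0.3140

The PACF at lag k is phi_{kk}, the last component of the solution
to the Yule-Walker system G_k phi = r_k where
  (G_k)_{ij} = rho(|i - j|), (r_k)_i = rho(i), i,j = 1..k.
Equivalently, Durbin-Levinson gives phi_{kk} iteratively:
  phi_{11} = rho(1)
  phi_{kk} = [rho(k) - sum_{j=1..k-1} phi_{k-1,j} rho(k-j)]
            / [1 - sum_{j=1..k-1} phi_{k-1,j} rho(j)],
  phi_{k,j} = phi_{k-1,j} - phi_{kk} phi_{k-1,k-j},  j = 1..k-1.
Step k = 1:
  phi_11 = rho(1) = -0.137.
Step k = 2:
  phi_22 = [rho(2) - phi_11 rho(1)] / [1 - phi_11 rho(1)] = [0.3269 - (-0.137)(-0.137)] / [1 - (-0.137)(-0.137)]
         = 0.308131 / 0.981231 = 0.314.
Therefore phi_{22} = 0.3140.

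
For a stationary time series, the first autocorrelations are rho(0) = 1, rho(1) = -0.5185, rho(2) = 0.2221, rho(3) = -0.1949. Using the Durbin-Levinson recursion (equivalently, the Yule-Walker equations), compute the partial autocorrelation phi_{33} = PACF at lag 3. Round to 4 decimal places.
\phi_{33} = -0.1449

The PACF at lag k is phi_{kk}, the last component of the solution
to the Yule-Walker system G_k phi = r_k where
  (G_k)_{ij} = rho(|i - j|), (r_k)_i = rho(i), i,j = 1..k.
Equivalently, Durbin-Levinson gives phi_{kk} iteratively:
  phi_{11} = rho(1)
  phi_{kk} = [rho(k) - sum_{j=1..k-1} phi_{k-1,j} rho(k-j)]
            / [1 - sum_{j=1..k-1} phi_{k-1,j} rho(j)],
  phi_{k,j} = phi_{k-1,j} - phi_{kk} phi_{k-1,k-j},  j = 1..k-1.
Step k = 1:
  phi_11 = rho(1) = -0.5185.
Step k = 2:
  phi_22 = [rho(2) - phi_11 rho(1)] / [1 - phi_11 rho(1)] = [0.2221 - (-0.5185)(-0.5185)] / [1 - (-0.5185)(-0.5185)]
         = -0.04674225 / 0.73115775 = -0.063929.
  Update: phi_21 = phi_11 - phi_22 phi_11 = -0.5185 - (-0.063929)(-0.5185) = -0.551647.
Step k = 3:
  phi_33 = [rho(3) - phi_21 rho(2) - phi_22 rho(1)] / [1 - phi_21 rho(1) - phi_22 rho(2)]
    numerator   = -0.1949 - (-0.551647)(0.2221) - (-0.063929)(-0.5185) = -0.10552638
    denominator = 1 - (-0.551647)(-0.5185) - (-0.063929)(0.2221) = 0.72816956
  phi_33 = -0.10552638 / 0.72816956 = -0.1449.
Therefore phi_{33} = -0.1449.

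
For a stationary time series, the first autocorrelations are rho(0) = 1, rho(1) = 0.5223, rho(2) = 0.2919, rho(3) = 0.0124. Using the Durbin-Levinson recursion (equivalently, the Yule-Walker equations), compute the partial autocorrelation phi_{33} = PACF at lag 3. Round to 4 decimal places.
\phi_{33} = -0.2061

The PACF at lag k is phi_{kk}, the last component of the solution
to the Yule-Walker system G_k phi = r_k where
  (G_k)_{ij} = rho(|i - j|), (r_k)_i = rho(i), i,j = 1..k.
Equivalently, Durbin-Levinson gives phi_{kk} iteratively:
  phi_{11} = rho(1)
  phi_{kk} = [rho(k) - sum_{j=1..k-1} phi_{k-1,j} rho(k-j)]
            / [1 - sum_{j=1..k-1} phi_{k-1,j} rho(j)],
  phi_{k,j} = phi_{k-1,j} - phi_{kk} phi_{k-1,k-j},  j = 1..k-1.
Step k = 1:
  phi_11 = rho(1) = 0.5223.
Step k = 2:
  phi_22 = [rho(2) - phi_11 rho(1)] / [1 - phi_11 rho(1)] = [0.2919 - (0.5223)(0.5223)] / [1 - (0.5223)(0.5223)]
         = 0.01910271 / 0.72720271 = 0.026269.
  Update: phi_21 = phi_11 - phi_22 phi_11 = 0.5223 - (0.026269)(0.5223) = 0.50858.
Step k = 3:
  phi_33 = [rho(3) - phi_21 rho(2) - phi_22 rho(1)] / [1 - phi_21 rho(1) - phi_22 rho(2)]
    numerator   = 0.0124 - (0.50858)(0.2919) - (0.026269)(0.5223) = -0.14977462
    denominator = 1 - (0.50858)(0.5223) - (0.026269)(0.2919) = 0.72670091
  phi_33 = -0.14977462 / 0.72670091 = -0.2061.
Therefore phi_{33} = -0.2061.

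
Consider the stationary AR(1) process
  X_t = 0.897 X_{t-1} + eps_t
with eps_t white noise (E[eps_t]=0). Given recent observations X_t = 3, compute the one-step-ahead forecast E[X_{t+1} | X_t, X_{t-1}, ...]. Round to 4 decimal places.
E[X_{t+1} \mid \mathcal F_t] = 2.6910

For an AR(p) model X_t = c + sum_i phi_i X_{t-i} + eps_t, the
one-step-ahead conditional mean is
  E[X_{t+1} | X_t, ...] = c + sum_i phi_i X_{t+1-i}.
Substitute known values:
  E[X_{t+1} | ...] = (0.897) * (3)
                   = 2.6910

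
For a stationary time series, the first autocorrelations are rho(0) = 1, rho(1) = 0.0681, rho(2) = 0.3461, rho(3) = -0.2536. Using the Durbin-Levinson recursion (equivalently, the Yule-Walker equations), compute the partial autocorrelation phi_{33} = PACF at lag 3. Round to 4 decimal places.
\phi_{33} = -0.3330

The PACF at lag k is phi_{kk}, the last component of the solution
to the Yule-Walker system G_k phi = r_k where
  (G_k)_{ij} = rho(|i - j|), (r_k)_i = rho(i), i,j = 1..k.
Equivalently, Durbin-Levinson gives phi_{kk} iteratively:
  phi_{11} = rho(1)
  phi_{kk} = [rho(k) - sum_{j=1..k-1} phi_{k-1,j} rho(k-j)]
            / [1 - sum_{j=1..k-1} phi_{k-1,j} rho(j)],
  phi_{k,j} = phi_{k-1,j} - phi_{kk} phi_{k-1,k-j},  j = 1..k-1.
Step k = 1:
  phi_11 = rho(1) = 0.0681.
Step k = 2:
  phi_22 = [rho(2) - phi_11 rho(1)] / [1 - phi_11 rho(1)] = [0.3461 - (0.0681)(0.0681)] / [1 - (0.0681)(0.0681)]
         = 0.34146239 / 0.99536239 = 0.343053.
  Update: phi_21 = phi_11 - phi_22 phi_11 = 0.0681 - (0.343053)(0.0681) = 0.044738.
Step k = 3:
  phi_33 = [rho(3) - phi_21 rho(2) - phi_22 rho(1)] / [1 - phi_21 rho(1) - phi_22 rho(2)]
    numerator   = -0.2536 - (0.044738)(0.3461) - (0.343053)(0.0681) = -0.29244578
    denominator = 1 - (0.044738)(0.0681) - (0.343053)(0.3461) = 0.87822258
  phi_33 = -0.29244578 / 0.87822258 = -0.333.
Therefore phi_{33} = -0.3330.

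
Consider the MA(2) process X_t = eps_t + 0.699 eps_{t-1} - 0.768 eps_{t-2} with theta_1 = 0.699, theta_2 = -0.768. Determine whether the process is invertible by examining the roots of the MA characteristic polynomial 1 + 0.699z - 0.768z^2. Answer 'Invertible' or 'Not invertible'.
\text{Not invertible}

The MA(q) characteristic polynomial is P(z) = 1 + 0.699z - 0.768z^2.
Invertibility requires all roots to lie outside the unit circle, i.e. |z| > 1 for every root.
Set 1 + (0.699) z + (-0.768) z^2 = 0, i.e. a z^2 + b z + c = 0 with a = -0.768, b = 0.699, c = 1.
Discriminant D = b^2 - 4ac = (0.699)^2 - 4*(-0.768)*1 = 0.488601 - (-3.072) = 3.560601.
D >= 0, so the roots are real: z = (-b +/- sqrt(D)) / (2a) = (-0.699 +/- 1.886955) / (-1.536).
  z_1 = (-0.699 + 1.886955) / (-1.536) = -0.7734,   |z_1| = 0.7734.
  z_2 = (-0.699 - 1.886955) / (-1.536) = 1.6836,   |z_2| = 1.6836.
Moduli of all roots: 0.7734, 1.6836.
All moduli strictly greater than 1? No.
Verdict: Not invertible.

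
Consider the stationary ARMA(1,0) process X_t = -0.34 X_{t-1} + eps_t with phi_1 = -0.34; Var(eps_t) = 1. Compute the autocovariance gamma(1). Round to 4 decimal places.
\gamma(1) = -0.3844

Multiply the model equation by X_{t-k} and take expectations. With theta_0 = psi_0 = 1 and psi_j the MA(infinity) weights, this gives
  gamma(k) - sum_i phi_i gamma(k-i) = c_k,
  c_k = sigma^2 * sum_{j=k..q} theta_j psi_{j-k}   (c_k = 0 for k > q),
using gamma(-m) = gamma(m).
Pure AR (q = 0): c_0 = sigma^2 = 1, c_k = 0 for k >= 1.
Equations for k = 0 and k = 1 (AR order 1):
  gamma(0) = phi_1 gamma(1) + c_0
  gamma(1) = phi_1 gamma(0) + c_1
Substituting the second into the first: gamma(0) (1 - phi_1^2) = c_0 + phi_1 c_1, so
  gamma(0) = c_0 / (1 - phi_1^2) = 1 / (1 - (-0.34)^2) = 1 / 0.8844 = 1.13071.
  gamma(1) = phi_1 gamma(0) = (-0.34)(1.13071) = -0.384441.
Therefore gamma(1) = -0.3844 (to 4 decimal places).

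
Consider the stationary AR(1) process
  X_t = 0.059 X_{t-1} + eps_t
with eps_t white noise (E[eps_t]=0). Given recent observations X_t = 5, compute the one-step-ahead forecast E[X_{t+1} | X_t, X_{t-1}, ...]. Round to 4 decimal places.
E[X_{t+1} \mid \mathcal F_t] = 0.2950

For an AR(p) model X_t = c + sum_i phi_i X_{t-i} + eps_t, the
one-step-ahead conditional mean is
  E[X_{t+1} | X_t, ...] = c + sum_i phi_i X_{t+1-i}.
Substitute known values:
  E[X_{t+1} | ...] = (0.059) * (5)
                   = 0.2950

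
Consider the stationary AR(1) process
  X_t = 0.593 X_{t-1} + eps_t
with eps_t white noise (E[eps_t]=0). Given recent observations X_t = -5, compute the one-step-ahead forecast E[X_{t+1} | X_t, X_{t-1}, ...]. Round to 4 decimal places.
E[X_{t+1} \mid \mathcal F_t] = -2.9650

For an AR(p) model X_t = c + sum_i phi_i X_{t-i} + eps_t, the
one-step-ahead conditional mean is
  E[X_{t+1} | X_t, ...] = c + sum_i phi_i X_{t+1-i}.
Substitute known values:
  E[X_{t+1} | ...] = (0.593) * (-5)
                   = -2.9650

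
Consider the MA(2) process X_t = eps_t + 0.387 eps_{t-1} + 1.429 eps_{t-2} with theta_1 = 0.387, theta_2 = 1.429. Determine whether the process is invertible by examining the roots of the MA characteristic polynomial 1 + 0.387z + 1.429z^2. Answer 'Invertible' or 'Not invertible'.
\text{Not invertible}

The MA(q) characteristic polynomial is P(z) = 1 + 0.387z + 1.429z^2.
Invertibility requires all roots to lie outside the unit circle, i.e. |z| > 1 for every root.
Set 1 + (0.387) z + (1.429) z^2 = 0, i.e. a z^2 + b z + c = 0 with a = 1.429, b = 0.387, c = 1.
Discriminant D = b^2 - 4ac = (0.387)^2 - 4*(1.429)*1 = 0.149769 - (5.716) = -5.566231.
D < 0, so the roots are the complex-conjugate pair z = (-b +/- i sqrt(-D)) / (2a) = -0.1354 +/- 0.8255i.
For a conjugate pair |z|^2 = z * conj(z) = (product of roots) = c/a = 1/(1.429) = 0.69979, so |z| = sqrt(0.69979) = 0.8365 for both roots.
Moduli of all roots: 0.8365, 0.8365.
All moduli strictly greater than 1? No.
Verdict: Not invertible.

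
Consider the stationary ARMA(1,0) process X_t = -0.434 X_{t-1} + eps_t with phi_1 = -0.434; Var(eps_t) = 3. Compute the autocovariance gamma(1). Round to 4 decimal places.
\gamma(1) = -1.6042

Multiply the model equation by X_{t-k} and take expectations. With theta_0 = psi_0 = 1 and psi_j the MA(infinity) weights, this gives
  gamma(k) - sum_i phi_i gamma(k-i) = c_k,
  c_k = sigma^2 * sum_{j=k..q} theta_j psi_{j-k}   (c_k = 0 for k > q),
using gamma(-m) = gamma(m).
Pure AR (q = 0): c_0 = sigma^2 = 3, c_k = 0 for k >= 1.
Equations for k = 0 and k = 1 (AR order 1):
  gamma(0) = phi_1 gamma(1) + c_0
  gamma(1) = phi_1 gamma(0) + c_1
Substituting the second into the first: gamma(0) (1 - phi_1^2) = c_0 + phi_1 c_1, so
  gamma(0) = c_0 / (1 - phi_1^2) = 3 / (1 - (-0.434)^2) = 3 / 0.811644 = 3.696202.
  gamma(1) = phi_1 gamma(0) = (-0.434)(3.696202) = -1.604152.
Therefore gamma(1) = -1.6042 (to 4 decimal places).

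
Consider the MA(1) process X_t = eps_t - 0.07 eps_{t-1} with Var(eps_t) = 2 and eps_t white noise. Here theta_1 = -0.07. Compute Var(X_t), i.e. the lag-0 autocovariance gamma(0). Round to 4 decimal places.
\gamma(0) = 2.0098

For an MA(q) process X_t = eps_t + sum_i theta_i eps_{t-i} with
Var(eps_t) = sigma^2, the variance is
  gamma(0) = sigma^2 * (1 + sum_i theta_i^2).
  sum_i theta_i^2 = (-0.07)^2 = 0.0049.
  gamma(0) = 2 * (1 + 0.0049) = 2 * 1.0049 = 2.0098.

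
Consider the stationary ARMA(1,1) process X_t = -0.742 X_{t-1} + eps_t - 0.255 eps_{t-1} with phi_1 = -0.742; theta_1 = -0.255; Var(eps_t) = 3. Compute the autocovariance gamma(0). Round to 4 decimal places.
\gamma(0) = 9.6350

Multiply the model equation by X_{t-k} and take expectations. With theta_0 = psi_0 = 1 and psi_j the MA(infinity) weights, this gives
  gamma(k) - sum_i phi_i gamma(k-i) = c_k,
  c_k = sigma^2 * sum_{j=k..q} theta_j psi_{j-k}   (c_k = 0 for k > q),
using gamma(-m) = gamma(m).
psi-weights needed (psi_j = theta_j + sum_i phi_i psi_{j-i}):
  psi_1 = theta_1 + phi_1 = -0.255 + (-0.742) = -0.997
Right-hand sides:
  c_0 = sigma^2 (1 + theta_1 psi_1) = 3 * (1 + (-0.255)(-0.997)) = 3 * 1.254235 = 3.762705
  c_1 = sigma^2 theta_1 = 3 * (-0.255) = -0.765
  c_2 = 0
Equations for k = 0 and k = 1 (AR order 1):
  gamma(0) = phi_1 gamma(1) + c_0
  gamma(1) = phi_1 gamma(0) + c_1
Substituting the second into the first: gamma(0) (1 - phi_1^2) = c_0 + phi_1 c_1, so
  gamma(0) = (c_0 + phi_1 c_1) / (1 - phi_1^2) = (3.762705 + (-0.742)(-0.765)) / (1 - (-0.742)^2) = 4.330335 / 0.449436 = 9.635043.
Therefore gamma(0) = 9.6350 (to 4 decimal places).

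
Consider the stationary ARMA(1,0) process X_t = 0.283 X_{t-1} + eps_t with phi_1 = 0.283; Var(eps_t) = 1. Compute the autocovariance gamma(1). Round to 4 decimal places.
\gamma(1) = 0.3076

Multiply the model equation by X_{t-k} and take expectations. With theta_0 = psi_0 = 1 and psi_j the MA(infinity) weights, this gives
  gamma(k) - sum_i phi_i gamma(k-i) = c_k,
  c_k = sigma^2 * sum_{j=k..q} theta_j psi_{j-k}   (c_k = 0 for k > q),
using gamma(-m) = gamma(m).
Pure AR (q = 0): c_0 = sigma^2 = 1, c_k = 0 for k >= 1.
Equations for k = 0 and k = 1 (AR order 1):
  gamma(0) = phi_1 gamma(1) + c_0
  gamma(1) = phi_1 gamma(0) + c_1
Substituting the second into the first: gamma(0) (1 - phi_1^2) = c_0 + phi_1 c_1, so
  gamma(0) = c_0 / (1 - phi_1^2) = 1 / (1 - (0.283)^2) = 1 / 0.919911 = 1.087062.
  gamma(1) = phi_1 gamma(0) = (0.283)(1.087062) = 0.307638.
Therefore gamma(1) = 0.3076 (to 4 decimal places).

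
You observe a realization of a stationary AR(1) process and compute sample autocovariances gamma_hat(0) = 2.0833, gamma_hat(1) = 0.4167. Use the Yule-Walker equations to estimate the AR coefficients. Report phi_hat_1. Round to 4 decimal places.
\hat\phi_{1} = 0.2000

The Yule-Walker equations for an AR(p) process read, in matrix form,
  Gamma_p phi = r_p,   with   (Gamma_p)_{ij} = gamma(|i - j|),
                       (r_p)_i = gamma(i),   i,j = 1..p.
Substitute the sample gammas (Toeplitz matrix and right-hand side of size 1):
  Gamma_p = [[2.0833]]
  r_p     = [0.4167]
With p = 1 this is the single equation gamma(0) phi_1 = gamma(1):
  phi_hat_1 = gamma(1) / gamma(0) = 0.4167 / 2.0833 = 0.2000.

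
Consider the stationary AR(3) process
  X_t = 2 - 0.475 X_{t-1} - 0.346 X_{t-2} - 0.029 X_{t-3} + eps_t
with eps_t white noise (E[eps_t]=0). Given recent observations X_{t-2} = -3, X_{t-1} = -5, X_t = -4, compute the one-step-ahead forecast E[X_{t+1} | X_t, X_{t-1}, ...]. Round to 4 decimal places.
E[X_{t+1} \mid \mathcal F_t] = 5.7170

For an AR(p) model X_t = c + sum_i phi_i X_{t-i} + eps_t, the
one-step-ahead conditional mean is
  E[X_{t+1} | X_t, ...] = c + sum_i phi_i X_{t+1-i}.
Substitute known values:
  E[X_{t+1} | ...] = 2 + (-0.475) * (-4) + (-0.346) * (-5) + (-0.029) * (-3)
                   = 5.7170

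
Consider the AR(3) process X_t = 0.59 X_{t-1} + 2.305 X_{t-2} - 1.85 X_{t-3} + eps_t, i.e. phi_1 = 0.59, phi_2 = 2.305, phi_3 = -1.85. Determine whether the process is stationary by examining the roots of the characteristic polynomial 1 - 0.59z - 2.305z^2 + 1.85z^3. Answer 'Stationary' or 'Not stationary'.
\text{Not stationary}

The AR(p) characteristic polynomial is P(z) = 1 - 0.59z - 2.305z^2 + 1.85z^3.
Stationarity requires all roots to lie outside the unit circle, i.e. |z| > 1 for every root.
Degree 3: look for a simple real root z0 first, then factor out (1 - z/z0) and solve the remaining quadratic.
Testing z0 = 0.8: P(0.8) = 1 + (-0.59)(0.8) + (-2.305)(0.8)^2 + (1.85)(0.8)^3
  = 1 + (-0.472) + (-1.4752) + (0.9472) = 0.  So z_0 = 0.8 is a root, |z_0| = 0.8.
Divide out the factor (1 - 1.25 z) = (1 - z/z0) (since 1/z0 = 1.25):
  P(z) = (1 - 1.25 z)(1 + (0.66) z + (-1.48) z^2)
  [check: z-coef 0.66 - (1.25) = -0.59; z^2-coef -1.48 - (1.25)(0.66) = -2.305; z^3-coef -(1.25)(-1.48) = 1.85.]
Remaining roots from the quadratic factor 1 + (0.66) z + (-1.48) z^2:
  Set 1 + (0.66) z + (-1.48) z^2 = 0, i.e. a z^2 + b z + c = 0 with a = -1.48, b = 0.66, c = 1.
  Discriminant D = b^2 - 4ac = (0.66)^2 - 4*(-1.48)*1 = 0.4356 - (-5.92) = 6.3556.
  D >= 0, so the roots are real: z = (-b +/- sqrt(D)) / (2a) = (-0.66 +/- 2.521032) / (-2.96).
    z_1 = (-0.66 + 2.521032) / (-2.96) = -0.6287,   |z_1| = 0.6287.
    z_2 = (-0.66 - 2.521032) / (-2.96) = 1.0747,   |z_2| = 1.0747.
Moduli of all roots: 0.8000, 0.6287, 1.0747.
All moduli strictly greater than 1? No.
Verdict: Not stationary.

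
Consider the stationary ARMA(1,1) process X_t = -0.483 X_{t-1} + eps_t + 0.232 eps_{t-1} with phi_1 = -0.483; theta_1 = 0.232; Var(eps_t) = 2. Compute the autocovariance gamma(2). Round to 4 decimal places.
\gamma(2) = 0.2808

Multiply the model equation by X_{t-k} and take expectations. With theta_0 = psi_0 = 1 and psi_j the MA(infinity) weights, this gives
  gamma(k) - sum_i phi_i gamma(k-i) = c_k,
  c_k = sigma^2 * sum_{j=k..q} theta_j psi_{j-k}   (c_k = 0 for k > q),
using gamma(-m) = gamma(m).
psi-weights needed (psi_j = theta_j + sum_i phi_i psi_{j-i}):
  psi_1 = theta_1 + phi_1 = 0.232 + (-0.483) = -0.251
Right-hand sides:
  c_0 = sigma^2 (1 + theta_1 psi_1) = 2 * (1 + (0.232)(-0.251)) = 2 * 0.941768 = 1.883536
  c_1 = sigma^2 theta_1 = 2 * (0.232) = 0.464
  c_2 = 0
Equations for k = 0 and k = 1 (AR order 1):
  gamma(0) = phi_1 gamma(1) + c_0
  gamma(1) = phi_1 gamma(0) + c_1
Substituting the second into the first: gamma(0) (1 - phi_1^2) = c_0 + phi_1 c_1, so
  gamma(0) = (c_0 + phi_1 c_1) / (1 - phi_1^2) = (1.883536 + (-0.483)(0.464)) / (1 - (-0.483)^2) = 1.659424 / 0.766711 = 2.164341.
  gamma(1) = phi_1 gamma(0) + c_1 = (-0.483)(2.164341) + (0.464) = -0.581377.
For k = 2 (> q): gamma(2) = phi_1 gamma(1) = (-0.483)(-0.581377) = 0.280805.
Therefore gamma(2) = 0.2808 (to 4 decimal places).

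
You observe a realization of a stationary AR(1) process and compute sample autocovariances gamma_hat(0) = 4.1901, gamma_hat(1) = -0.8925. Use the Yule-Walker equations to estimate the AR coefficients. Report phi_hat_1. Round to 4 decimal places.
\hat\phi_{1} = -0.2130

The Yule-Walker equations for an AR(p) process read, in matrix form,
  Gamma_p phi = r_p,   with   (Gamma_p)_{ij} = gamma(|i - j|),
                       (r_p)_i = gamma(i),   i,j = 1..p.
Substitute the sample gammas (Toeplitz matrix and right-hand side of size 1):
  Gamma_p = [[4.1901]]
  r_p     = [-0.8925]
With p = 1 this is the single equation gamma(0) phi_1 = gamma(1):
  phi_hat_1 = gamma(1) / gamma(0) = -0.8925 / 4.1901 = -0.2130.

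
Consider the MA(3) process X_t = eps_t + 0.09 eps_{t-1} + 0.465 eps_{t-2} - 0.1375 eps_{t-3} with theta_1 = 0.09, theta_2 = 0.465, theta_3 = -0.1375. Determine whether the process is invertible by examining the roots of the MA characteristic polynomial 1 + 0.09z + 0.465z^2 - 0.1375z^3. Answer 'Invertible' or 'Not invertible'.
\text{Invertible}

The MA(q) characteristic polynomial is P(z) = 1 + 0.09z + 0.465z^2 - 0.1375z^3.
Invertibility requires all roots to lie outside the unit circle, i.e. |z| > 1 for every root.
Degree 3: look for a simple real root z0 first, then factor out (1 - z/z0) and solve the remaining quadratic.
Testing z0 = 4: P(4) = 1 + (0.09)(4) + (0.465)(4)^2 + (-0.1375)(4)^3
  = 1 + (0.36) + (7.44) + (-8.8) = 0.  So z_0 = 4 is a root, |z_0| = 4.
Divide out the factor (1 - 0.25 z) = (1 - z/z0) (since 1/z0 = 0.25):
  P(z) = (1 - 0.25 z)(1 + (0.34) z + (0.55) z^2)
  [check: z-coef 0.34 - (0.25) = 0.09; z^2-coef 0.55 - (0.25)(0.34) = 0.465; z^3-coef -(0.25)(0.55) = -0.1375.]
Remaining roots from the quadratic factor 1 + (0.34) z + (0.55) z^2:
  Set 1 + (0.34) z + (0.55) z^2 = 0, i.e. a z^2 + b z + c = 0 with a = 0.55, b = 0.34, c = 1.
  Discriminant D = b^2 - 4ac = (0.34)^2 - 4*(0.55)*1 = 0.1156 - (2.2) = -2.0844.
  D < 0, so the roots are the complex-conjugate pair z = (-b +/- i sqrt(-D)) / (2a) = -0.3091 +/- 1.3125i.
  For a conjugate pair |z|^2 = z * conj(z) = (product of roots) = c/a = 1/(0.55) = 1.818182, so |z| = sqrt(1.818182) = 1.3484 for both roots.
Moduli of all roots: 4.0000, 1.3484, 1.3484.
All moduli strictly greater than 1? Yes.
Verdict: Invertible.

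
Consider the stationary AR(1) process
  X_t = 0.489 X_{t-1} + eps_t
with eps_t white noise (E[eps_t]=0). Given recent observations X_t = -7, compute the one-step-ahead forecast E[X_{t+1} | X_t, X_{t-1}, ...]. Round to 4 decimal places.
E[X_{t+1} \mid \mathcal F_t] = -3.4230

For an AR(p) model X_t = c + sum_i phi_i X_{t-i} + eps_t, the
one-step-ahead conditional mean is
  E[X_{t+1} | X_t, ...] = c + sum_i phi_i X_{t+1-i}.
Substitute known values:
  E[X_{t+1} | ...] = (0.489) * (-7)
                   = -3.4230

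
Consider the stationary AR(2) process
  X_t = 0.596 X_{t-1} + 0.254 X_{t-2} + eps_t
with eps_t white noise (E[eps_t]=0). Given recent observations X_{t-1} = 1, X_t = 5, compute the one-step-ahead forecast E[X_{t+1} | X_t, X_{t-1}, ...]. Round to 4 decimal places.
E[X_{t+1} \mid \mathcal F_t] = 3.2340

For an AR(p) model X_t = c + sum_i phi_i X_{t-i} + eps_t, the
one-step-ahead conditional mean is
  E[X_{t+1} | X_t, ...] = c + sum_i phi_i X_{t+1-i}.
Substitute known values:
  E[X_{t+1} | ...] = (0.596) * (5) + (0.254) * (1)
                   = 3.2340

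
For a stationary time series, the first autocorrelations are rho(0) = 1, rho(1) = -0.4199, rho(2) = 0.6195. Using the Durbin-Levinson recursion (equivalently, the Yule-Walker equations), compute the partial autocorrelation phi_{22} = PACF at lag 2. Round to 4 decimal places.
\phi_{22} = 0.5381

The PACF at lag k is phi_{kk}, the last component of the solution
to the Yule-Walker system G_k phi = r_k where
  (G_k)_{ij} = rho(|i - j|), (r_k)_i = rho(i), i,j = 1..k.
Equivalently, Durbin-Levinson gives phi_{kk} iteratively:
  phi_{11} = rho(1)
  phi_{kk} = [rho(k) - sum_{j=1..k-1} phi_{k-1,j} rho(k-j)]
            / [1 - sum_{j=1..k-1} phi_{k-1,j} rho(j)],
  phi_{k,j} = phi_{k-1,j} - phi_{kk} phi_{k-1,k-j},  j = 1..k-1.
Step k = 1:
  phi_11 = rho(1) = -0.4199.
Step k = 2:
  phi_22 = [rho(2) - phi_11 rho(1)] / [1 - phi_11 rho(1)] = [0.6195 - (-0.4199)(-0.4199)] / [1 - (-0.4199)(-0.4199)]
         = 0.44318399 / 0.82368399 = 0.5381.
Therefore phi_{22} = 0.5381.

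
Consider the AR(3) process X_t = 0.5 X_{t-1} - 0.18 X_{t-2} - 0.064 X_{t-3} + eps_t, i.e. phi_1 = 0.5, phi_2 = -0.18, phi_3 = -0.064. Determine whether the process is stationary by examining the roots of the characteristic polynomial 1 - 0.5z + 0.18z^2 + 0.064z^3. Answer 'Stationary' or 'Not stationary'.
\text{Stationary}

The AR(p) characteristic polynomial is P(z) = 1 - 0.5z + 0.18z^2 + 0.064z^3.
Stationarity requires all roots to lie outside the unit circle, i.e. |z| > 1 for every root.
Degree 3: look for a simple real root z0 first, then factor out (1 - z/z0) and solve the remaining quadratic.
Testing z0 = -5: P(-5) = 1 + (-0.5)(-5) + (0.18)(-5)^2 + (0.064)(-5)^3
  = 1 + (2.5) + (4.5) + (-8) = 0.  So z_0 = -5 is a root, |z_0| = 5.
Divide out the factor (1 + 0.2 z) = (1 - z/z0) (since 1/z0 = -0.2):
  P(z) = (1 + 0.2 z)(1 + (-0.7) z + (0.32) z^2)
  [check: z-coef -0.7 - (-0.2) = -0.5; z^2-coef 0.32 - (-0.2)(-0.7) = 0.18; z^3-coef -(-0.2)(0.32) = 0.064.]
Remaining roots from the quadratic factor 1 + (-0.7) z + (0.32) z^2:
  Set 1 + (-0.7) z + (0.32) z^2 = 0, i.e. a z^2 + b z + c = 0 with a = 0.32, b = -0.7, c = 1.
  Discriminant D = b^2 - 4ac = (-0.7)^2 - 4*(0.32)*1 = 0.49 - (1.28) = -0.79.
  D < 0, so the roots are the complex-conjugate pair z = (-b +/- i sqrt(-D)) / (2a) = 1.0938 +/- 1.3888i.
  For a conjugate pair |z|^2 = z * conj(z) = (product of roots) = c/a = 1/(0.32) = 3.125, so |z| = sqrt(3.125) = 1.7678 for both roots.
Moduli of all roots: 5.0000, 1.7678, 1.7678.
All moduli strictly greater than 1? Yes.
Verdict: Stationary.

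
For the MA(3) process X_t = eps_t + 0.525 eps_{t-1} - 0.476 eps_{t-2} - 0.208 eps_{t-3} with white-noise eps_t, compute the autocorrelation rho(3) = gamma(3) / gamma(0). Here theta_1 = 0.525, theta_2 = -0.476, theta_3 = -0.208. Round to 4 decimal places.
\rho(3) = -0.1346

For an MA(q) process with theta_0 = 1, the autocovariance is
  gamma(k) = sigma^2 * sum_{i=0..q-k} theta_i * theta_{i+k},
and rho(k) = gamma(k) / gamma(0). Sigma^2 cancels.
  numerator   = (1)*(-0.208) = -0.208.
  denominator = (1)^2 + (0.525)^2 + (-0.476)^2 + (-0.208)^2 = 1.545465.
  rho(3) = -0.208 / 1.545465 = -0.1346.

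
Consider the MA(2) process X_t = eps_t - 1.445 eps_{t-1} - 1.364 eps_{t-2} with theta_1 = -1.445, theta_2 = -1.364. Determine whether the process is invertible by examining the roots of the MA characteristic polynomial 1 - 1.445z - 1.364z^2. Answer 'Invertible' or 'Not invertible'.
\text{Not invertible}

The MA(q) characteristic polynomial is P(z) = 1 - 1.445z - 1.364z^2.
Invertibility requires all roots to lie outside the unit circle, i.e. |z| > 1 for every root.
Set 1 + (-1.445) z + (-1.364) z^2 = 0, i.e. a z^2 + b z + c = 0 with a = -1.364, b = -1.445, c = 1.
Discriminant D = b^2 - 4ac = (-1.445)^2 - 4*(-1.364)*1 = 2.088025 - (-5.456) = 7.544025.
D >= 0, so the roots are real: z = (-b +/- sqrt(D)) / (2a) = (1.445 +/- 2.746639) / (-2.728).
  z_1 = (1.445 + 2.746639) / (-2.728) = -1.5365,   |z_1| = 1.5365.
  z_2 = (1.445 - 2.746639) / (-2.728) = 0.4771,   |z_2| = 0.4771.
Moduli of all roots: 1.5365, 0.4771.
All moduli strictly greater than 1? No.
Verdict: Not invertible.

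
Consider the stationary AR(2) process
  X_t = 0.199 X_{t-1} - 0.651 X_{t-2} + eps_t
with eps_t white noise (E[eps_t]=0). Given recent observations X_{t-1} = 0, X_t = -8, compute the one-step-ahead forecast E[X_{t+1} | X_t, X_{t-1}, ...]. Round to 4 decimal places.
E[X_{t+1} \mid \mathcal F_t] = -1.5920

For an AR(p) model X_t = c + sum_i phi_i X_{t-i} + eps_t, the
one-step-ahead conditional mean is
  E[X_{t+1} | X_t, ...] = c + sum_i phi_i X_{t+1-i}.
Substitute known values:
  E[X_{t+1} | ...] = (0.199) * (-8) + (-0.651) * (0)
                   = -1.5920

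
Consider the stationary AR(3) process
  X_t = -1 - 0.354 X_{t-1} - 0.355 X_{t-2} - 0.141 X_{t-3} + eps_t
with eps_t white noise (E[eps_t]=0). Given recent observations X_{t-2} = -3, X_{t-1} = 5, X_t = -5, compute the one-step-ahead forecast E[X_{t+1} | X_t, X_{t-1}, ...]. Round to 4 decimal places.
E[X_{t+1} \mid \mathcal F_t] = -0.5820

For an AR(p) model X_t = c + sum_i phi_i X_{t-i} + eps_t, the
one-step-ahead conditional mean is
  E[X_{t+1} | X_t, ...] = c + sum_i phi_i X_{t+1-i}.
Substitute known values:
  E[X_{t+1} | ...] = -1 + (-0.354) * (-5) + (-0.355) * (5) + (-0.141) * (-3)
                   = -0.5820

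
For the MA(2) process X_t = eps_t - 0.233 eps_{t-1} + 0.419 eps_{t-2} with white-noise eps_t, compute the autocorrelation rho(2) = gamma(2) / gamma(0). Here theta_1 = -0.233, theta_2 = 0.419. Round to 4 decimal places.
\rho(2) = 0.3407

For an MA(q) process with theta_0 = 1, the autocovariance is
  gamma(k) = sigma^2 * sum_{i=0..q-k} theta_i * theta_{i+k},
and rho(k) = gamma(k) / gamma(0). Sigma^2 cancels.
  numerator   = (1)*(0.419) = 0.419.
  denominator = (1)^2 + (-0.233)^2 + (0.419)^2 = 1.22985.
  rho(2) = 0.419 / 1.22985 = 0.3407.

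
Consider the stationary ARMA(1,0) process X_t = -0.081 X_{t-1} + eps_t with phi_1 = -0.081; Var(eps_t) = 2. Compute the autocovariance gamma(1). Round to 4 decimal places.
\gamma(1) = -0.1631

Multiply the model equation by X_{t-k} and take expectations. With theta_0 = psi_0 = 1 and psi_j the MA(infinity) weights, this gives
  gamma(k) - sum_i phi_i gamma(k-i) = c_k,
  c_k = sigma^2 * sum_{j=k..q} theta_j psi_{j-k}   (c_k = 0 for k > q),
using gamma(-m) = gamma(m).
Pure AR (q = 0): c_0 = sigma^2 = 2, c_k = 0 for k >= 1.
Equations for k = 0 and k = 1 (AR order 1):
  gamma(0) = phi_1 gamma(1) + c_0
  gamma(1) = phi_1 gamma(0) + c_1
Substituting the second into the first: gamma(0) (1 - phi_1^2) = c_0 + phi_1 c_1, so
  gamma(0) = c_0 / (1 - phi_1^2) = 2 / (1 - (-0.081)^2) = 2 / 0.993439 = 2.013209.
  gamma(1) = phi_1 gamma(0) = (-0.081)(2.013209) = -0.16307.
Therefore gamma(1) = -0.1631 (to 4 decimal places).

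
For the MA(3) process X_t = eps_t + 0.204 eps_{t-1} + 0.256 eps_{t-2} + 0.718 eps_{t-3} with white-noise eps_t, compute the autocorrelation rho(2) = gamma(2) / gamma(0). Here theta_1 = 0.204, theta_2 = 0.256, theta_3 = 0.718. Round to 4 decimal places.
\rho(2) = 0.2480

For an MA(q) process with theta_0 = 1, the autocovariance is
  gamma(k) = sigma^2 * sum_{i=0..q-k} theta_i * theta_{i+k},
and rho(k) = gamma(k) / gamma(0). Sigma^2 cancels.
  numerator   = (1)*(0.256) + (0.204)*(0.718) = 0.402472.
  denominator = (1)^2 + (0.204)^2 + (0.256)^2 + (0.718)^2 = 1.622676.
  rho(2) = 0.402472 / 1.622676 = 0.2480.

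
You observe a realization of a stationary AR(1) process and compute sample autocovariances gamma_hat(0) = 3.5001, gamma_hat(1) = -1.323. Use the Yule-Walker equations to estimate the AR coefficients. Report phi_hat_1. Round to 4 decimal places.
\hat\phi_{1} = -0.3780

The Yule-Walker equations for an AR(p) process read, in matrix form,
  Gamma_p phi = r_p,   with   (Gamma_p)_{ij} = gamma(|i - j|),
                       (r_p)_i = gamma(i),   i,j = 1..p.
Substitute the sample gammas (Toeplitz matrix and right-hand side of size 1):
  Gamma_p = [[3.5001]]
  r_p     = [-1.323]
With p = 1 this is the single equation gamma(0) phi_1 = gamma(1):
  phi_hat_1 = gamma(1) / gamma(0) = -1.323 / 3.5001 = -0.3780.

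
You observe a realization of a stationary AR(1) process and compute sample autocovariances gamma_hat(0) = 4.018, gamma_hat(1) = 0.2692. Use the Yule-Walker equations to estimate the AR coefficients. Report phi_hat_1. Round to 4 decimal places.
\hat\phi_{1} = 0.0670

The Yule-Walker equations for an AR(p) process read, in matrix form,
  Gamma_p phi = r_p,   with   (Gamma_p)_{ij} = gamma(|i - j|),
                       (r_p)_i = gamma(i),   i,j = 1..p.
Substitute the sample gammas (Toeplitz matrix and right-hand side of size 1):
  Gamma_p = [[4.018]]
  r_p     = [0.2692]
With p = 1 this is the single equation gamma(0) phi_1 = gamma(1):
  phi_hat_1 = gamma(1) / gamma(0) = 0.2692 / 4.018 = 0.0670.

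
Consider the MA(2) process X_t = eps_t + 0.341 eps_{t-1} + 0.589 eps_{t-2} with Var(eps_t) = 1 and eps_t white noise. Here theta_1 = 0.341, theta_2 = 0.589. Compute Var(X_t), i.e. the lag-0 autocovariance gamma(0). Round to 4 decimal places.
\gamma(0) = 1.4632

For an MA(q) process X_t = eps_t + sum_i theta_i eps_{t-i} with
Var(eps_t) = sigma^2, the variance is
  gamma(0) = sigma^2 * (1 + sum_i theta_i^2).
  sum_i theta_i^2 = (0.341)^2 + (0.589)^2 = 0.116281 + 0.346921 = 0.463202.
  gamma(0) = 1 * (1 + 0.463202) = 1 * 1.463202 = 1.463202, which rounds to 1.4632.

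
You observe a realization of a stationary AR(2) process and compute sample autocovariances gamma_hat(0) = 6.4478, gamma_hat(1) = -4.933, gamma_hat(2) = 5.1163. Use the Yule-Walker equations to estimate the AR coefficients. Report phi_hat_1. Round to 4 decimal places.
\hat\phi_{1} = -0.3810

The Yule-Walker equations for an AR(p) process read, in matrix form,
  Gamma_p phi = r_p,   with   (Gamma_p)_{ij} = gamma(|i - j|),
                       (r_p)_i = gamma(i),   i,j = 1..p.
Substitute the sample gammas (Toeplitz matrix and right-hand side of size 2):
  Gamma_p = [[6.4478, -4.933], [-4.933, 6.4478]]
  r_p     = [-4.933, 5.1163]
Written out:
  6.4478 phi_1 - 4.933 phi_2 = -4.933
  -4.933 phi_1 + 6.4478 phi_2 = 5.1163
Solve by Cramer's rule:
  det = gamma(0)^2 - gamma(1)^2 = (6.4478)^2 - (-4.933)^2 = 41.57412484 - 24.334489 = 17.23963584
  phi_hat_1 = [gamma(1) gamma(0) - gamma(1) gamma(2)] / det = [(-4.933)(6.4478) - (-4.933)(5.1163)] / 17.23963584 = -6.5682895 / 17.23963584 = -0.381
  phi_hat_2 = [gamma(0) gamma(2) - gamma(1)^2] / det = [(6.4478)(5.1163) - (-4.933)^2] / 17.23963584 = 8.65439014 / 17.23963584 = 0.502
So phi_hat = [-0.3810, 0.5020].
Therefore phi_hat_1 = -0.3810.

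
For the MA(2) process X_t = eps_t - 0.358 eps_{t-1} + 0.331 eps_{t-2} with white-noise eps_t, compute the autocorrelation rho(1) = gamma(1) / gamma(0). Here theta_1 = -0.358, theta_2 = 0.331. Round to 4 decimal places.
\rho(1) = -0.3850

For an MA(q) process with theta_0 = 1, the autocovariance is
  gamma(k) = sigma^2 * sum_{i=0..q-k} theta_i * theta_{i+k},
and rho(k) = gamma(k) / gamma(0). Sigma^2 cancels.
  numerator   = (1)*(-0.358) + (-0.358)*(0.331) = -0.476498.
  denominator = (1)^2 + (-0.358)^2 + (0.331)^2 = 1.237725.
  rho(1) = -0.476498 / 1.237725 = -0.3850.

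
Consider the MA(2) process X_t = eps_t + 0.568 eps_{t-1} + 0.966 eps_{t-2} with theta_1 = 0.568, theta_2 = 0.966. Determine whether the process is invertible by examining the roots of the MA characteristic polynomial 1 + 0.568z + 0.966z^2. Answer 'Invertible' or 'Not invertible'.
\text{Invertible}

The MA(q) characteristic polynomial is P(z) = 1 + 0.568z + 0.966z^2.
Invertibility requires all roots to lie outside the unit circle, i.e. |z| > 1 for every root.
Set 1 + (0.568) z + (0.966) z^2 = 0, i.e. a z^2 + b z + c = 0 with a = 0.966, b = 0.568, c = 1.
Discriminant D = b^2 - 4ac = (0.568)^2 - 4*(0.966)*1 = 0.322624 - (3.864) = -3.541376.
D < 0, so the roots are the complex-conjugate pair z = (-b +/- i sqrt(-D)) / (2a) = -0.294 +/- 0.974i.
For a conjugate pair |z|^2 = z * conj(z) = (product of roots) = c/a = 1/(0.966) = 1.035197, so |z| = sqrt(1.035197) = 1.0174 for both roots.
Moduli of all roots: 1.0174, 1.0174.
All moduli strictly greater than 1? Yes.
Verdict: Invertible.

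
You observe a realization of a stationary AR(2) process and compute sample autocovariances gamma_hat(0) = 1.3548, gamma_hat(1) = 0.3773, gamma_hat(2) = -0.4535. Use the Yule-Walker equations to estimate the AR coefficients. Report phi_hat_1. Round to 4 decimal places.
\hat\phi_{1} = 0.4030

The Yule-Walker equations for an AR(p) process read, in matrix form,
  Gamma_p phi = r_p,   with   (Gamma_p)_{ij} = gamma(|i - j|),
                       (r_p)_i = gamma(i),   i,j = 1..p.
Substitute the sample gammas (Toeplitz matrix and right-hand side of size 2):
  Gamma_p = [[1.3548, 0.3773], [0.3773, 1.3548]]
  r_p     = [0.3773, -0.4535]
Written out:
  1.3548 phi_1 + 0.3773 phi_2 = 0.3773
  0.3773 phi_1 + 1.3548 phi_2 = -0.4535
Solve by Cramer's rule:
  det = gamma(0)^2 - gamma(1)^2 = (1.3548)^2 - (0.3773)^2 = 1.83548304 - 0.14235529 = 1.69312775
  phi_hat_1 = [gamma(1) gamma(0) - gamma(1) gamma(2)] / det = [(0.3773)(1.3548) - (0.3773)(-0.4535)] / 1.69312775 = 0.68227159 / 1.69312775 = 0.403
  phi_hat_2 = [gamma(0) gamma(2) - gamma(1)^2] / det = [(1.3548)(-0.4535) - (0.3773)^2] / 1.69312775 = -0.75675709 / 1.69312775 = -0.447
So phi_hat = [0.4030, -0.4470].
Therefore phi_hat_1 = 0.4030.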